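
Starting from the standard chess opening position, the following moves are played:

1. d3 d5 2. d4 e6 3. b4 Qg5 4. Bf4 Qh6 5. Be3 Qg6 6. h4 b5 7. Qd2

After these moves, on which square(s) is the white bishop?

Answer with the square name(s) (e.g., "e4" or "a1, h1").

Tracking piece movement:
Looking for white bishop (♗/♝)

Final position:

  a b c d e f g h
  ─────────────────
8│♜ ♞ ♝ · ♚ ♝ ♞ ♜│8
7│♟ · ♟ · · ♟ ♟ ♟│7
6│· · · · ♟ · ♛ ·│6
5│· ♟ · ♟ · · · ·│5
4│· ♙ · ♙ · · · ♙│4
3│· · · · ♗ · · ·│3
2│♙ · ♙ ♕ ♙ ♙ ♙ ·│2
1│♖ ♘ · · ♔ ♗ ♘ ♖│1
  ─────────────────
  a b c d e f g h


e3, f1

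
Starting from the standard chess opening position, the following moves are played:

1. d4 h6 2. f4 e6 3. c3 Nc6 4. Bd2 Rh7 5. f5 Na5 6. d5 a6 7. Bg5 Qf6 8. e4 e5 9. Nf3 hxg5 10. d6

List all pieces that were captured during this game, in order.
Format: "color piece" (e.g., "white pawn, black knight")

Tracking captures:
  hxg5: captured white bishop

white bishop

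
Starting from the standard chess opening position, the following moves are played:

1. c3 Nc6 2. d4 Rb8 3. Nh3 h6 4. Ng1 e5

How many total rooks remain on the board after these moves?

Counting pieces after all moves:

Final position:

  a b c d e f g h
  ─────────────────
8│· ♜ ♝ ♛ ♚ ♝ ♞ ♜│8
7│♟ ♟ ♟ ♟ · ♟ ♟ ·│7
6│· · ♞ · · · · ♟│6
5│· · · · ♟ · · ·│5
4│· · · ♙ · · · ·│4
3│· · ♙ · · · · ·│3
2│♙ ♙ · · ♙ ♙ ♙ ♙│2
1│♖ ♘ ♗ ♕ ♔ ♗ ♘ ♖│1
  ─────────────────
  a b c d e f g h


4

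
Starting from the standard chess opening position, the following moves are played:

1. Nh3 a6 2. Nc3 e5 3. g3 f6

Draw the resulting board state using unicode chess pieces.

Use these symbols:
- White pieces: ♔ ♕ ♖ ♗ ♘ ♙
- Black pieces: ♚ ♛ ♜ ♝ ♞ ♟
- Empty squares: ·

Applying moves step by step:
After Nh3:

♜ ♞ ♝ ♛ ♚ ♝ ♞ ♜
♟ ♟ ♟ ♟ ♟ ♟ ♟ ♟
· · · · · · · ·
· · · · · · · ·
· · · · · · · ·
· · · · · · · ♘
♙ ♙ ♙ ♙ ♙ ♙ ♙ ♙
♖ ♘ ♗ ♕ ♔ ♗ · ♖


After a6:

♜ ♞ ♝ ♛ ♚ ♝ ♞ ♜
· ♟ ♟ ♟ ♟ ♟ ♟ ♟
♟ · · · · · · ·
· · · · · · · ·
· · · · · · · ·
· · · · · · · ♘
♙ ♙ ♙ ♙ ♙ ♙ ♙ ♙
♖ ♘ ♗ ♕ ♔ ♗ · ♖


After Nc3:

♜ ♞ ♝ ♛ ♚ ♝ ♞ ♜
· ♟ ♟ ♟ ♟ ♟ ♟ ♟
♟ · · · · · · ·
· · · · · · · ·
· · · · · · · ·
· · ♘ · · · · ♘
♙ ♙ ♙ ♙ ♙ ♙ ♙ ♙
♖ · ♗ ♕ ♔ ♗ · ♖


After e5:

♜ ♞ ♝ ♛ ♚ ♝ ♞ ♜
· ♟ ♟ ♟ · ♟ ♟ ♟
♟ · · · · · · ·
· · · · ♟ · · ·
· · · · · · · ·
· · ♘ · · · · ♘
♙ ♙ ♙ ♙ ♙ ♙ ♙ ♙
♖ · ♗ ♕ ♔ ♗ · ♖


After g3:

♜ ♞ ♝ ♛ ♚ ♝ ♞ ♜
· ♟ ♟ ♟ · ♟ ♟ ♟
♟ · · · · · · ·
· · · · ♟ · · ·
· · · · · · · ·
· · ♘ · · · ♙ ♘
♙ ♙ ♙ ♙ ♙ ♙ · ♙
♖ · ♗ ♕ ♔ ♗ · ♖


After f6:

♜ ♞ ♝ ♛ ♚ ♝ ♞ ♜
· ♟ ♟ ♟ · · ♟ ♟
♟ · · · · ♟ · ·
· · · · ♟ · · ·
· · · · · · · ·
· · ♘ · · · ♙ ♘
♙ ♙ ♙ ♙ ♙ ♙ · ♙
♖ · ♗ ♕ ♔ ♗ · ♖



  a b c d e f g h
  ─────────────────
8│♜ ♞ ♝ ♛ ♚ ♝ ♞ ♜│8
7│· ♟ ♟ ♟ · · ♟ ♟│7
6│♟ · · · · ♟ · ·│6
5│· · · · ♟ · · ·│5
4│· · · · · · · ·│4
3│· · ♘ · · · ♙ ♘│3
2│♙ ♙ ♙ ♙ ♙ ♙ · ♙│2
1│♖ · ♗ ♕ ♔ ♗ · ♖│1
  ─────────────────
  a b c d e f g h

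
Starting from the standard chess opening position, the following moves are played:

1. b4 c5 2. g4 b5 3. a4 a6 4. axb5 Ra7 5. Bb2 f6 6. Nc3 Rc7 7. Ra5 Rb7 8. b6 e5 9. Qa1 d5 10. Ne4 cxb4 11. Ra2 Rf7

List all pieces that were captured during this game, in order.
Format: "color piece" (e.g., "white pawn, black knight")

Tracking captures:
  axb5: captured black pawn
  cxb4: captured white pawn

black pawn, white pawn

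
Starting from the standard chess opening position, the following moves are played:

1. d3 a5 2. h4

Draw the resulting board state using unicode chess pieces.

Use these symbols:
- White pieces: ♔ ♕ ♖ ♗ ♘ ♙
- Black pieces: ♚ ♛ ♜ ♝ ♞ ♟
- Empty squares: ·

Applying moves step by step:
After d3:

♜ ♞ ♝ ♛ ♚ ♝ ♞ ♜
♟ ♟ ♟ ♟ ♟ ♟ ♟ ♟
· · · · · · · ·
· · · · · · · ·
· · · · · · · ·
· · · ♙ · · · ·
♙ ♙ ♙ · ♙ ♙ ♙ ♙
♖ ♘ ♗ ♕ ♔ ♗ ♘ ♖


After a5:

♜ ♞ ♝ ♛ ♚ ♝ ♞ ♜
· ♟ ♟ ♟ ♟ ♟ ♟ ♟
· · · · · · · ·
♟ · · · · · · ·
· · · · · · · ·
· · · ♙ · · · ·
♙ ♙ ♙ · ♙ ♙ ♙ ♙
♖ ♘ ♗ ♕ ♔ ♗ ♘ ♖


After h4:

♜ ♞ ♝ ♛ ♚ ♝ ♞ ♜
· ♟ ♟ ♟ ♟ ♟ ♟ ♟
· · · · · · · ·
♟ · · · · · · ·
· · · · · · · ♙
· · · ♙ · · · ·
♙ ♙ ♙ · ♙ ♙ ♙ ·
♖ ♘ ♗ ♕ ♔ ♗ ♘ ♖



  a b c d e f g h
  ─────────────────
8│♜ ♞ ♝ ♛ ♚ ♝ ♞ ♜│8
7│· ♟ ♟ ♟ ♟ ♟ ♟ ♟│7
6│· · · · · · · ·│6
5│♟ · · · · · · ·│5
4│· · · · · · · ♙│4
3│· · · ♙ · · · ·│3
2│♙ ♙ ♙ · ♙ ♙ ♙ ·│2
1│♖ ♘ ♗ ♕ ♔ ♗ ♘ ♖│1
  ─────────────────
  a b c d e f g h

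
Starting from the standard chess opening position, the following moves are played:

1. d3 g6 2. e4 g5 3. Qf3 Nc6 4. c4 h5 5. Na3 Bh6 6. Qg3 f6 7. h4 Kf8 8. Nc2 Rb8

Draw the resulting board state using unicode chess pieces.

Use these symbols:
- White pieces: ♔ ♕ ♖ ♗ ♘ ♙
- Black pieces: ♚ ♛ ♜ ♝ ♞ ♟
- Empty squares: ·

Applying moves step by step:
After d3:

♜ ♞ ♝ ♛ ♚ ♝ ♞ ♜
♟ ♟ ♟ ♟ ♟ ♟ ♟ ♟
· · · · · · · ·
· · · · · · · ·
· · · · · · · ·
· · · ♙ · · · ·
♙ ♙ ♙ · ♙ ♙ ♙ ♙
♖ ♘ ♗ ♕ ♔ ♗ ♘ ♖


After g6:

♜ ♞ ♝ ♛ ♚ ♝ ♞ ♜
♟ ♟ ♟ ♟ ♟ ♟ · ♟
· · · · · · ♟ ·
· · · · · · · ·
· · · · · · · ·
· · · ♙ · · · ·
♙ ♙ ♙ · ♙ ♙ ♙ ♙
♖ ♘ ♗ ♕ ♔ ♗ ♘ ♖


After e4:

♜ ♞ ♝ ♛ ♚ ♝ ♞ ♜
♟ ♟ ♟ ♟ ♟ ♟ · ♟
· · · · · · ♟ ·
· · · · · · · ·
· · · · ♙ · · ·
· · · ♙ · · · ·
♙ ♙ ♙ · · ♙ ♙ ♙
♖ ♘ ♗ ♕ ♔ ♗ ♘ ♖


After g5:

♜ ♞ ♝ ♛ ♚ ♝ ♞ ♜
♟ ♟ ♟ ♟ ♟ ♟ · ♟
· · · · · · · ·
· · · · · · ♟ ·
· · · · ♙ · · ·
· · · ♙ · · · ·
♙ ♙ ♙ · · ♙ ♙ ♙
♖ ♘ ♗ ♕ ♔ ♗ ♘ ♖


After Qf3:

♜ ♞ ♝ ♛ ♚ ♝ ♞ ♜
♟ ♟ ♟ ♟ ♟ ♟ · ♟
· · · · · · · ·
· · · · · · ♟ ·
· · · · ♙ · · ·
· · · ♙ · ♕ · ·
♙ ♙ ♙ · · ♙ ♙ ♙
♖ ♘ ♗ · ♔ ♗ ♘ ♖


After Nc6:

♜ · ♝ ♛ ♚ ♝ ♞ ♜
♟ ♟ ♟ ♟ ♟ ♟ · ♟
· · ♞ · · · · ·
· · · · · · ♟ ·
· · · · ♙ · · ·
· · · ♙ · ♕ · ·
♙ ♙ ♙ · · ♙ ♙ ♙
♖ ♘ ♗ · ♔ ♗ ♘ ♖


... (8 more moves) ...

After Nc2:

♜ · ♝ ♛ · ♚ ♞ ♜
♟ ♟ ♟ ♟ ♟ · · ·
· · ♞ · · ♟ · ♝
· · · · · · ♟ ♟
· · ♙ · ♙ · · ♙
· · · ♙ · · ♕ ·
♙ ♙ ♘ · · ♙ ♙ ·
♖ · ♗ · ♔ ♗ ♘ ♖


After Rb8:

· ♜ ♝ ♛ · ♚ ♞ ♜
♟ ♟ ♟ ♟ ♟ · · ·
· · ♞ · · ♟ · ♝
· · · · · · ♟ ♟
· · ♙ · ♙ · · ♙
· · · ♙ · · ♕ ·
♙ ♙ ♘ · · ♙ ♙ ·
♖ · ♗ · ♔ ♗ ♘ ♖



  a b c d e f g h
  ─────────────────
8│· ♜ ♝ ♛ · ♚ ♞ ♜│8
7│♟ ♟ ♟ ♟ ♟ · · ·│7
6│· · ♞ · · ♟ · ♝│6
5│· · · · · · ♟ ♟│5
4│· · ♙ · ♙ · · ♙│4
3│· · · ♙ · · ♕ ·│3
2│♙ ♙ ♘ · · ♙ ♙ ·│2
1│♖ · ♗ · ♔ ♗ ♘ ♖│1
  ─────────────────
  a b c d e f g h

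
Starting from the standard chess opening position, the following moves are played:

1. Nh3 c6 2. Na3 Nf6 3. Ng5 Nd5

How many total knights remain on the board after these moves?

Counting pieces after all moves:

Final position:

  a b c d e f g h
  ─────────────────
8│♜ ♞ ♝ ♛ ♚ ♝ · ♜│8
7│♟ ♟ · ♟ ♟ ♟ ♟ ♟│7
6│· · ♟ · · · · ·│6
5│· · · ♞ · · ♘ ·│5
4│· · · · · · · ·│4
3│♘ · · · · · · ·│3
2│♙ ♙ ♙ ♙ ♙ ♙ ♙ ♙│2
1│♖ · ♗ ♕ ♔ ♗ · ♖│1
  ─────────────────
  a b c d e f g h


4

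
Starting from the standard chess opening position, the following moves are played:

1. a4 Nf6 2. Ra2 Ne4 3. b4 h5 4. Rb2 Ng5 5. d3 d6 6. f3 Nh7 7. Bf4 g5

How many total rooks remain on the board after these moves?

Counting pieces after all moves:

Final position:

  a b c d e f g h
  ─────────────────
8│♜ ♞ ♝ ♛ ♚ ♝ · ♜│8
7│♟ ♟ ♟ · ♟ ♟ · ♞│7
6│· · · ♟ · · · ·│6
5│· · · · · · ♟ ♟│5
4│♙ ♙ · · · ♗ · ·│4
3│· · · ♙ · ♙ · ·│3
2│· ♖ ♙ · ♙ · ♙ ♙│2
1│· ♘ · ♕ ♔ ♗ ♘ ♖│1
  ─────────────────
  a b c d e f g h


4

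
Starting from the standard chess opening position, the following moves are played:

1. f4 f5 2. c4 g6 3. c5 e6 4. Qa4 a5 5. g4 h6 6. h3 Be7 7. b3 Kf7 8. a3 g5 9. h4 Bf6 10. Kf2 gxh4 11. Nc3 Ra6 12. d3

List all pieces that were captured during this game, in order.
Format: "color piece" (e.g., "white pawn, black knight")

Tracking captures:
  gxh4: captured white pawn

white pawn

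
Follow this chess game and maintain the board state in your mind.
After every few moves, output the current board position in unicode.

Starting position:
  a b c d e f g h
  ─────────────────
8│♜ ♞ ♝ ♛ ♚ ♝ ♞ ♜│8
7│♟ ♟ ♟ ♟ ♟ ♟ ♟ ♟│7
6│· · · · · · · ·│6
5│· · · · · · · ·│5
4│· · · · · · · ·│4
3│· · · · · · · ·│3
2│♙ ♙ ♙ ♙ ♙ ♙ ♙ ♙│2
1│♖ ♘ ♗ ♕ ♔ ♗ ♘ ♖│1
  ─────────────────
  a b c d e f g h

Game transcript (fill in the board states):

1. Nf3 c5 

  a b c d e f g h
  ─────────────────
8│♜ ♞ ♝ ♛ ♚ ♝ ♞ ♜│8
7│♟ ♟ · ♟ ♟ ♟ ♟ ♟│7
6│· · · · · · · ·│6
5│· · ♟ · · · · ·│5
4│· · · · · · · ·│4
3│· · · · · ♘ · ·│3
2│♙ ♙ ♙ ♙ ♙ ♙ ♙ ♙│2
1│♖ ♘ ♗ ♕ ♔ ♗ · ♖│1
  ─────────────────
  a b c d e f g h

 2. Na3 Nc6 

  a b c d e f g h
  ─────────────────
8│♜ · ♝ ♛ ♚ ♝ ♞ ♜│8
7│♟ ♟ · ♟ ♟ ♟ ♟ ♟│7
6│· · ♞ · · · · ·│6
5│· · ♟ · · · · ·│5
4│· · · · · · · ·│4
3│♘ · · · · ♘ · ·│3
2│♙ ♙ ♙ ♙ ♙ ♙ ♙ ♙│2
1│♖ · ♗ ♕ ♔ ♗ · ♖│1
  ─────────────────
  a b c d e f g h

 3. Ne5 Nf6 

  a b c d e f g h
  ─────────────────
8│♜ · ♝ ♛ ♚ ♝ · ♜│8
7│♟ ♟ · ♟ ♟ ♟ ♟ ♟│7
6│· · ♞ · · ♞ · ·│6
5│· · ♟ · ♘ · · ·│5
4│· · · · · · · ·│4
3│♘ · · · · · · ·│3
2│♙ ♙ ♙ ♙ ♙ ♙ ♙ ♙│2
1│♖ · ♗ ♕ ♔ ♗ · ♖│1
  ─────────────────
  a b c d e f g h

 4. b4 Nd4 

  a b c d e f g h
  ─────────────────
8│♜ · ♝ ♛ ♚ ♝ · ♜│8
7│♟ ♟ · ♟ ♟ ♟ ♟ ♟│7
6│· · · · · ♞ · ·│6
5│· · ♟ · ♘ · · ·│5
4│· ♙ · ♞ · · · ·│4
3│♘ · · · · · · ·│3
2│♙ · ♙ ♙ ♙ ♙ ♙ ♙│2
1│♖ · ♗ ♕ ♔ ♗ · ♖│1
  ─────────────────
  a b c d e f g h

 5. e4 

  a b c d e f g h
  ─────────────────
8│♜ · ♝ ♛ ♚ ♝ · ♜│8
7│♟ ♟ · ♟ ♟ ♟ ♟ ♟│7
6│· · · · · ♞ · ·│6
5│· · ♟ · ♘ · · ·│5
4│· ♙ · ♞ ♙ · · ·│4
3│♘ · · · · · · ·│3
2│♙ · ♙ ♙ · ♙ ♙ ♙│2
1│♖ · ♗ ♕ ♔ ♗ · ♖│1
  ─────────────────
  a b c d e f g h


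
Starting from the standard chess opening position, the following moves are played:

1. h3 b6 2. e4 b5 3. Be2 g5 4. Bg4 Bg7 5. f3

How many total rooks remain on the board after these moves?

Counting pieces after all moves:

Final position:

  a b c d e f g h
  ─────────────────
8│♜ ♞ ♝ ♛ ♚ · ♞ ♜│8
7│♟ · ♟ ♟ ♟ ♟ ♝ ♟│7
6│· · · · · · · ·│6
5│· ♟ · · · · ♟ ·│5
4│· · · · ♙ · ♗ ·│4
3│· · · · · ♙ · ♙│3
2│♙ ♙ ♙ ♙ · · ♙ ·│2
1│♖ ♘ ♗ ♕ ♔ · ♘ ♖│1
  ─────────────────
  a b c d e f g h


4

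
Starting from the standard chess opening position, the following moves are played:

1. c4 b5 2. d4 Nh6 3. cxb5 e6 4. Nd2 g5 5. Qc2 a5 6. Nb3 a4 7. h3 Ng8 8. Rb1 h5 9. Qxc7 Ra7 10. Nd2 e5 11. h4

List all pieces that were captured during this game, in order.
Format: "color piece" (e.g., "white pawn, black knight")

Tracking captures:
  cxb5: captured black pawn
  Qxc7: captured black pawn

black pawn, black pawn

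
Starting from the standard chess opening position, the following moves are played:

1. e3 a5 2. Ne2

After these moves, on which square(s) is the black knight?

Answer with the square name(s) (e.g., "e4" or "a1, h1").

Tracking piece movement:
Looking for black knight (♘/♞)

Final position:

  a b c d e f g h
  ─────────────────
8│♜ ♞ ♝ ♛ ♚ ♝ ♞ ♜│8
7│· ♟ ♟ ♟ ♟ ♟ ♟ ♟│7
6│· · · · · · · ·│6
5│♟ · · · · · · ·│5
4│· · · · · · · ·│4
3│· · · · ♙ · · ·│3
2│♙ ♙ ♙ ♙ ♘ ♙ ♙ ♙│2
1│♖ ♘ ♗ ♕ ♔ ♗ · ♖│1
  ─────────────────
  a b c d e f g h


b8, g8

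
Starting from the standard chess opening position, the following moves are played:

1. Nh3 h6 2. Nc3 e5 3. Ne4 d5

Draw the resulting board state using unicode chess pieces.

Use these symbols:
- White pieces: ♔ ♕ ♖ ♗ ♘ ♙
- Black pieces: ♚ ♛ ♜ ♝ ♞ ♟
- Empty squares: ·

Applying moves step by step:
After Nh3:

♜ ♞ ♝ ♛ ♚ ♝ ♞ ♜
♟ ♟ ♟ ♟ ♟ ♟ ♟ ♟
· · · · · · · ·
· · · · · · · ·
· · · · · · · ·
· · · · · · · ♘
♙ ♙ ♙ ♙ ♙ ♙ ♙ ♙
♖ ♘ ♗ ♕ ♔ ♗ · ♖


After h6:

♜ ♞ ♝ ♛ ♚ ♝ ♞ ♜
♟ ♟ ♟ ♟ ♟ ♟ ♟ ·
· · · · · · · ♟
· · · · · · · ·
· · · · · · · ·
· · · · · · · ♘
♙ ♙ ♙ ♙ ♙ ♙ ♙ ♙
♖ ♘ ♗ ♕ ♔ ♗ · ♖


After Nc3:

♜ ♞ ♝ ♛ ♚ ♝ ♞ ♜
♟ ♟ ♟ ♟ ♟ ♟ ♟ ·
· · · · · · · ♟
· · · · · · · ·
· · · · · · · ·
· · ♘ · · · · ♘
♙ ♙ ♙ ♙ ♙ ♙ ♙ ♙
♖ · ♗ ♕ ♔ ♗ · ♖


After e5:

♜ ♞ ♝ ♛ ♚ ♝ ♞ ♜
♟ ♟ ♟ ♟ · ♟ ♟ ·
· · · · · · · ♟
· · · · ♟ · · ·
· · · · · · · ·
· · ♘ · · · · ♘
♙ ♙ ♙ ♙ ♙ ♙ ♙ ♙
♖ · ♗ ♕ ♔ ♗ · ♖


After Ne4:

♜ ♞ ♝ ♛ ♚ ♝ ♞ ♜
♟ ♟ ♟ ♟ · ♟ ♟ ·
· · · · · · · ♟
· · · · ♟ · · ·
· · · · ♘ · · ·
· · · · · · · ♘
♙ ♙ ♙ ♙ ♙ ♙ ♙ ♙
♖ · ♗ ♕ ♔ ♗ · ♖


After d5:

♜ ♞ ♝ ♛ ♚ ♝ ♞ ♜
♟ ♟ ♟ · · ♟ ♟ ·
· · · · · · · ♟
· · · ♟ ♟ · · ·
· · · · ♘ · · ·
· · · · · · · ♘
♙ ♙ ♙ ♙ ♙ ♙ ♙ ♙
♖ · ♗ ♕ ♔ ♗ · ♖



  a b c d e f g h
  ─────────────────
8│♜ ♞ ♝ ♛ ♚ ♝ ♞ ♜│8
7│♟ ♟ ♟ · · ♟ ♟ ·│7
6│· · · · · · · ♟│6
5│· · · ♟ ♟ · · ·│5
4│· · · · ♘ · · ·│4
3│· · · · · · · ♘│3
2│♙ ♙ ♙ ♙ ♙ ♙ ♙ ♙│2
1│♖ · ♗ ♕ ♔ ♗ · ♖│1
  ─────────────────
  a b c d e f g h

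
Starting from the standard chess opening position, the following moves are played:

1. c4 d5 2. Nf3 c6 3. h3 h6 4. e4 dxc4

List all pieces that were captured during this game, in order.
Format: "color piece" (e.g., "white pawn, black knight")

Tracking captures:
  dxc4: captured white pawn

white pawn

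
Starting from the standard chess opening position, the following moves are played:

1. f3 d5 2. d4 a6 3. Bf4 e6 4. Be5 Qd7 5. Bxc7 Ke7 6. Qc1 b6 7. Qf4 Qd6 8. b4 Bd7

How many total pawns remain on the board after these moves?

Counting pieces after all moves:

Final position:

  a b c d e f g h
  ─────────────────
8│♜ ♞ · · · ♝ ♞ ♜│8
7│· · ♗ ♝ ♚ ♟ ♟ ♟│7
6│♟ ♟ · ♛ ♟ · · ·│6
5│· · · ♟ · · · ·│5
4│· ♙ · ♙ · ♕ · ·│4
3│· · · · · ♙ · ·│3
2│♙ · ♙ · ♙ · ♙ ♙│2
1│♖ ♘ · · ♔ ♗ ♘ ♖│1
  ─────────────────
  a b c d e f g h


15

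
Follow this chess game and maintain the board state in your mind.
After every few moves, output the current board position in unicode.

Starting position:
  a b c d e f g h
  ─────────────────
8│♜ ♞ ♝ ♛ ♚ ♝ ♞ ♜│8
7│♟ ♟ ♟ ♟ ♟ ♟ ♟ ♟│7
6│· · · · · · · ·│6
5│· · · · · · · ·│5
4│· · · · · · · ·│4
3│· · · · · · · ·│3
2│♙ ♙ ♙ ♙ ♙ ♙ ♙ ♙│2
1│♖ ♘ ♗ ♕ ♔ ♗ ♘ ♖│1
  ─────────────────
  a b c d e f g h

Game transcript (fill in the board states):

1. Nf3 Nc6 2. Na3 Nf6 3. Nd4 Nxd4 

  a b c d e f g h
  ─────────────────
8│♜ · ♝ ♛ ♚ ♝ · ♜│8
7│♟ ♟ ♟ ♟ ♟ ♟ ♟ ♟│7
6│· · · · · ♞ · ·│6
5│· · · · · · · ·│5
4│· · · ♞ · · · ·│4
3│♘ · · · · · · ·│3
2│♙ ♙ ♙ ♙ ♙ ♙ ♙ ♙│2
1│♖ · ♗ ♕ ♔ ♗ · ♖│1
  ─────────────────
  a b c d e f g h

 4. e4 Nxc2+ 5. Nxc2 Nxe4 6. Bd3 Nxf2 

  a b c d e f g h
  ─────────────────
8│♜ · ♝ ♛ ♚ ♝ · ♜│8
7│♟ ♟ ♟ ♟ ♟ ♟ ♟ ♟│7
6│· · · · · · · ·│6
5│· · · · · · · ·│5
4│· · · · · · · ·│4
3│· · · ♗ · · · ·│3
2│♙ ♙ ♘ ♙ · ♞ ♙ ♙│2
1│♖ · ♗ ♕ ♔ · · ♖│1
  ─────────────────
  a b c d e f g h

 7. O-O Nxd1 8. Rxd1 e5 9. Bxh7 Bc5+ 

  a b c d e f g h
  ─────────────────
8│♜ · ♝ ♛ ♚ · · ♜│8
7│♟ ♟ ♟ ♟ · ♟ ♟ ♗│7
6│· · · · · · · ·│6
5│· · ♝ · ♟ · · ·│5
4│· · · · · · · ·│4
3│· · · · · · · ·│3
2│♙ ♙ ♘ ♙ · · ♙ ♙│2
1│♖ · ♗ ♖ · · ♔ ·│1
  ─────────────────
  a b c d e f g h

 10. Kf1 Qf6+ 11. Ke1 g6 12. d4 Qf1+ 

  a b c d e f g h
  ─────────────────
8│♜ · ♝ · ♚ · · ♜│8
7│♟ ♟ ♟ ♟ · ♟ · ♗│7
6│· · · · · · ♟ ·│6
5│· · ♝ · ♟ · · ·│5
4│· · · ♙ · · · ·│4
3│· · · · · · · ·│3
2│♙ ♙ ♘ · · · ♙ ♙│2
1│♖ · ♗ ♖ ♔ ♛ · ·│1
  ─────────────────
  a b c d e f g h

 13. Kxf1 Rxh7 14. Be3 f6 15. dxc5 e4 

  a b c d e f g h
  ─────────────────
8│♜ · ♝ · ♚ · · ·│8
7│♟ ♟ ♟ ♟ · · · ♜│7
6│· · · · · ♟ ♟ ·│6
5│· · ♙ · · · · ·│5
4│· · · · ♟ · · ·│4
3│· · · · ♗ · · ·│3
2│♙ ♙ ♘ · · · ♙ ♙│2
1│♖ · · ♖ · ♔ · ·│1
  ─────────────────
  a b c d e f g h



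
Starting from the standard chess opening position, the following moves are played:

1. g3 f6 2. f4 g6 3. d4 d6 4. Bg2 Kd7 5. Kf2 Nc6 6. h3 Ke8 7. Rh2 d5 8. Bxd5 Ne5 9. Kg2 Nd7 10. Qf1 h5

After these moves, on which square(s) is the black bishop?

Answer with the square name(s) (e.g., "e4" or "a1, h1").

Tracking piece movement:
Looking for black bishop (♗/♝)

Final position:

  a b c d e f g h
  ─────────────────
8│♜ · ♝ ♛ ♚ ♝ ♞ ♜│8
7│♟ ♟ ♟ ♞ ♟ · · ·│7
6│· · · · · ♟ ♟ ·│6
5│· · · ♗ · · · ♟│5
4│· · · ♙ · ♙ · ·│4
3│· · · · · · ♙ ♙│3
2│♙ ♙ ♙ · ♙ · ♔ ♖│2
1│♖ ♘ ♗ · · ♕ ♘ ·│1
  ─────────────────
  a b c d e f g h


c8, f8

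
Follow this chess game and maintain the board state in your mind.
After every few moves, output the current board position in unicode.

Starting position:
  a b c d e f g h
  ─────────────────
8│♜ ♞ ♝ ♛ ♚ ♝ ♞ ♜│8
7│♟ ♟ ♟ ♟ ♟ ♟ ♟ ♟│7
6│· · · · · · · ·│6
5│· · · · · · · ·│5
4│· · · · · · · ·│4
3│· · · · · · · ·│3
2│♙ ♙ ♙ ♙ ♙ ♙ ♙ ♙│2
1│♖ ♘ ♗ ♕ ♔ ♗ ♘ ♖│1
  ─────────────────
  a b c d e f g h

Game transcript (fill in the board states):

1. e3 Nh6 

  a b c d e f g h
  ─────────────────
8│♜ ♞ ♝ ♛ ♚ ♝ · ♜│8
7│♟ ♟ ♟ ♟ ♟ ♟ ♟ ♟│7
6│· · · · · · · ♞│6
5│· · · · · · · ·│5
4│· · · · · · · ·│4
3│· · · · ♙ · · ·│3
2│♙ ♙ ♙ ♙ · ♙ ♙ ♙│2
1│♖ ♘ ♗ ♕ ♔ ♗ ♘ ♖│1
  ─────────────────
  a b c d e f g h

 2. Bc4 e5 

  a b c d e f g h
  ─────────────────
8│♜ ♞ ♝ ♛ ♚ ♝ · ♜│8
7│♟ ♟ ♟ ♟ · ♟ ♟ ♟│7
6│· · · · · · · ♞│6
5│· · · · ♟ · · ·│5
4│· · ♗ · · · · ·│4
3│· · · · ♙ · · ·│3
2│♙ ♙ ♙ ♙ · ♙ ♙ ♙│2
1│♖ ♘ ♗ ♕ ♔ · ♘ ♖│1
  ─────────────────
  a b c d e f g h

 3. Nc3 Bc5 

  a b c d e f g h
  ─────────────────
8│♜ ♞ ♝ ♛ ♚ · · ♜│8
7│♟ ♟ ♟ ♟ · ♟ ♟ ♟│7
6│· · · · · · · ♞│6
5│· · ♝ · ♟ · · ·│5
4│· · ♗ · · · · ·│4
3│· · ♘ · ♙ · · ·│3
2│♙ ♙ ♙ ♙ · ♙ ♙ ♙│2
1│♖ · ♗ ♕ ♔ · ♘ ♖│1
  ─────────────────
  a b c d e f g h

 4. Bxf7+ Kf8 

  a b c d e f g h
  ─────────────────
8│♜ ♞ ♝ ♛ · ♚ · ♜│8
7│♟ ♟ ♟ ♟ · ♗ ♟ ♟│7
6│· · · · · · · ♞│6
5│· · ♝ · ♟ · · ·│5
4│· · · · · · · ·│4
3│· · ♘ · ♙ · · ·│3
2│♙ ♙ ♙ ♙ · ♙ ♙ ♙│2
1│♖ · ♗ ♕ ♔ · ♘ ♖│1
  ─────────────────
  a b c d e f g h

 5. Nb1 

  a b c d e f g h
  ─────────────────
8│♜ ♞ ♝ ♛ · ♚ · ♜│8
7│♟ ♟ ♟ ♟ · ♗ ♟ ♟│7
6│· · · · · · · ♞│6
5│· · ♝ · ♟ · · ·│5
4│· · · · · · · ·│4
3│· · · · ♙ · · ·│3
2│♙ ♙ ♙ ♙ · ♙ ♙ ♙│2
1│♖ ♘ ♗ ♕ ♔ · ♘ ♖│1
  ─────────────────
  a b c d e f g h


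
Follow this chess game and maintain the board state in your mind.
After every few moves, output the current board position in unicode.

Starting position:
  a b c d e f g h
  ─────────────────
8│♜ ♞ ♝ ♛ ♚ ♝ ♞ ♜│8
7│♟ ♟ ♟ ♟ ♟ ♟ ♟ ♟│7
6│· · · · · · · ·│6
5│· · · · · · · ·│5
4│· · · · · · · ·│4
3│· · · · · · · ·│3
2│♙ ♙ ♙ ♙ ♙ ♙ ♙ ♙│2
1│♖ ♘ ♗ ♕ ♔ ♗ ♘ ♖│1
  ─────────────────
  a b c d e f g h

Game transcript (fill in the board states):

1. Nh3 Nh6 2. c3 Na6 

  a b c d e f g h
  ─────────────────
8│♜ · ♝ ♛ ♚ ♝ · ♜│8
7│♟ ♟ ♟ ♟ ♟ ♟ ♟ ♟│7
6│♞ · · · · · · ♞│6
5│· · · · · · · ·│5
4│· · · · · · · ·│4
3│· · ♙ · · · · ♘│3
2│♙ ♙ · ♙ ♙ ♙ ♙ ♙│2
1│♖ ♘ ♗ ♕ ♔ ♗ · ♖│1
  ─────────────────
  a b c d e f g h

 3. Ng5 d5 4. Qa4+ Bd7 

  a b c d e f g h
  ─────────────────
8│♜ · · ♛ ♚ ♝ · ♜│8
7│♟ ♟ ♟ ♝ ♟ ♟ ♟ ♟│7
6│♞ · · · · · · ♞│6
5│· · · ♟ · · ♘ ·│5
4│♕ · · · · · · ·│4
3│· · ♙ · · · · ·│3
2│♙ ♙ · ♙ ♙ ♙ ♙ ♙│2
1│♖ ♘ ♗ · ♔ ♗ · ♖│1
  ─────────────────
  a b c d e f g h

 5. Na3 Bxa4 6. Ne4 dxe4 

  a b c d e f g h
  ─────────────────
8│♜ · · ♛ ♚ ♝ · ♜│8
7│♟ ♟ ♟ · ♟ ♟ ♟ ♟│7
6│♞ · · · · · · ♞│6
5│· · · · · · · ·│5
4│♝ · · · ♟ · · ·│4
3│♘ · ♙ · · · · ·│3
2│♙ ♙ · ♙ ♙ ♙ ♙ ♙│2
1│♖ · ♗ · ♔ ♗ · ♖│1
  ─────────────────
  a b c d e f g h

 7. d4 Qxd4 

  a b c d e f g h
  ─────────────────
8│♜ · · · ♚ ♝ · ♜│8
7│♟ ♟ ♟ · ♟ ♟ ♟ ♟│7
6│♞ · · · · · · ♞│6
5│· · · · · · · ·│5
4│♝ · · ♛ ♟ · · ·│4
3│♘ · ♙ · · · · ·│3
2│♙ ♙ · · ♙ ♙ ♙ ♙│2
1│♖ · ♗ · ♔ ♗ · ♖│1
  ─────────────────
  a b c d e f g h


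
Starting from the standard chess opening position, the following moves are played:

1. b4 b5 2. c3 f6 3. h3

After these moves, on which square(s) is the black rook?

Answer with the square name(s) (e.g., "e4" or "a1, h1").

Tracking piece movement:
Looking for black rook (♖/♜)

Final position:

  a b c d e f g h
  ─────────────────
8│♜ ♞ ♝ ♛ ♚ ♝ ♞ ♜│8
7│♟ · ♟ ♟ ♟ · ♟ ♟│7
6│· · · · · ♟ · ·│6
5│· ♟ · · · · · ·│5
4│· ♙ · · · · · ·│4
3│· · ♙ · · · · ♙│3
2│♙ · · ♙ ♙ ♙ ♙ ·│2
1│♖ ♘ ♗ ♕ ♔ ♗ ♘ ♖│1
  ─────────────────
  a b c d e f g h


a8, h8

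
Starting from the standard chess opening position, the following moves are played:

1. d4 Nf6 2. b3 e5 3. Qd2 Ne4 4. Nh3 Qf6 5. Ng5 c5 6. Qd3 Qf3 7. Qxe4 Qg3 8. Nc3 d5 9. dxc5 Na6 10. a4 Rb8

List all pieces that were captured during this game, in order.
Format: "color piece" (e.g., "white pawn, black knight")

Tracking captures:
  Qxe4: captured black knight
  dxc5: captured black pawn

black knight, black pawn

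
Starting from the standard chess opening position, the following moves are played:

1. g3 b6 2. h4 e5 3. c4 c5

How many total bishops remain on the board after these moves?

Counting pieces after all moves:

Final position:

  a b c d e f g h
  ─────────────────
8│♜ ♞ ♝ ♛ ♚ ♝ ♞ ♜│8
7│♟ · · ♟ · ♟ ♟ ♟│7
6│· ♟ · · · · · ·│6
5│· · ♟ · ♟ · · ·│5
4│· · ♙ · · · · ♙│4
3│· · · · · · ♙ ·│3
2│♙ ♙ · ♙ ♙ ♙ · ·│2
1│♖ ♘ ♗ ♕ ♔ ♗ ♘ ♖│1
  ─────────────────
  a b c d e f g h


4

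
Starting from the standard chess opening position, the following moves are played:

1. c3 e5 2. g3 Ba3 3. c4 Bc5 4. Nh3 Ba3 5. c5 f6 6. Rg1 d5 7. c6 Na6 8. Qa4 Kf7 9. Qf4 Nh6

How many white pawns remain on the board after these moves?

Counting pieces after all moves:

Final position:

  a b c d e f g h
  ─────────────────
8│♜ · ♝ ♛ · · · ♜│8
7│♟ ♟ ♟ · · ♚ ♟ ♟│7
6│♞ · ♙ · · ♟ · ♞│6
5│· · · ♟ ♟ · · ·│5
4│· · · · · ♕ · ·│4
3│♝ · · · · · ♙ ♘│3
2│♙ ♙ · ♙ ♙ ♙ · ♙│2
1│♖ ♘ ♗ · ♔ ♗ ♖ ·│1
  ─────────────────
  a b c d e f g h


8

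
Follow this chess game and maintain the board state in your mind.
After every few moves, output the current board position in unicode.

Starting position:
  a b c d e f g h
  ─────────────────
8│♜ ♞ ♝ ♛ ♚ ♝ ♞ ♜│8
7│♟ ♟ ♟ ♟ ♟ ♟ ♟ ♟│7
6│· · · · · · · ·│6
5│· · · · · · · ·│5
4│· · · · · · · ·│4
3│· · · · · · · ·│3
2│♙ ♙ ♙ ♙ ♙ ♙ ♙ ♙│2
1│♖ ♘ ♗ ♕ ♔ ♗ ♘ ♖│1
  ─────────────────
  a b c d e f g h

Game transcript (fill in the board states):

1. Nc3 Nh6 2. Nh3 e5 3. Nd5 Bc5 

  a b c d e f g h
  ─────────────────
8│♜ ♞ ♝ ♛ ♚ · · ♜│8
7│♟ ♟ ♟ ♟ · ♟ ♟ ♟│7
6│· · · · · · · ♞│6
5│· · ♝ ♘ ♟ · · ·│5
4│· · · · · · · ·│4
3│· · · · · · · ♘│3
2│♙ ♙ ♙ ♙ ♙ ♙ ♙ ♙│2
1│♖ · ♗ ♕ ♔ ♗ · ♖│1
  ─────────────────
  a b c d e f g h

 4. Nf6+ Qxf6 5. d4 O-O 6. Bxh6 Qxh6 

  a b c d e f g h
  ─────────────────
8│♜ ♞ ♝ · · ♜ ♚ ·│8
7│♟ ♟ ♟ ♟ · ♟ ♟ ♟│7
6│· · · · · · · ♛│6
5│· · ♝ · ♟ · · ·│5
4│· · · ♙ · · · ·│4
3│· · · · · · · ♘│3
2│♙ ♙ ♙ · ♙ ♙ ♙ ♙│2
1│♖ · · ♕ ♔ ♗ · ♖│1
  ─────────────────
  a b c d e f g h

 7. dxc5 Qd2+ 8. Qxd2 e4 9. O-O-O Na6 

  a b c d e f g h
  ─────────────────
8│♜ · ♝ · · ♜ ♚ ·│8
7│♟ ♟ ♟ ♟ · ♟ ♟ ♟│7
6│♞ · · · · · · ·│6
5│· · ♙ · · · · ·│5
4│· · · · ♟ · · ·│4
3│· · · · · · · ♘│3
2│♙ ♙ ♙ ♕ ♙ ♙ ♙ ♙│2
1│· · ♔ ♖ · ♗ · ♖│1
  ─────────────────
  a b c d e f g h

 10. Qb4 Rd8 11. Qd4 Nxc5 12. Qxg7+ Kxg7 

  a b c d e f g h
  ─────────────────
8│♜ · ♝ ♜ · · · ·│8
7│♟ ♟ ♟ ♟ · ♟ ♚ ♟│7
6│· · · · · · · ·│6
5│· · ♞ · · · · ·│5
4│· · · · ♟ · · ·│4
3│· · · · · · · ♘│3
2│♙ ♙ ♙ · ♙ ♙ ♙ ♙│2
1│· · ♔ ♖ · ♗ · ♖│1
  ─────────────────
  a b c d e f g h

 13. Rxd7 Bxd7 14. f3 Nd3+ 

  a b c d e f g h
  ─────────────────
8│♜ · · ♜ · · · ·│8
7│♟ ♟ ♟ ♝ · ♟ ♚ ♟│7
6│· · · · · · · ·│6
5│· · · · · · · ·│5
4│· · · · ♟ · · ·│4
3│· · · ♞ · ♙ · ♘│3
2│♙ ♙ ♙ · ♙ · ♙ ♙│2
1│· · ♔ · · ♗ · ♖│1
  ─────────────────
  a b c d e f g h


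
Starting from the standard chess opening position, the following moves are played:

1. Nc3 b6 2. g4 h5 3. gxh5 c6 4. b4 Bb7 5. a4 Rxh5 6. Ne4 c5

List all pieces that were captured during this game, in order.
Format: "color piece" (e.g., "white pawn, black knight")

Tracking captures:
  gxh5: captured black pawn
  Rxh5: captured white pawn

black pawn, white pawn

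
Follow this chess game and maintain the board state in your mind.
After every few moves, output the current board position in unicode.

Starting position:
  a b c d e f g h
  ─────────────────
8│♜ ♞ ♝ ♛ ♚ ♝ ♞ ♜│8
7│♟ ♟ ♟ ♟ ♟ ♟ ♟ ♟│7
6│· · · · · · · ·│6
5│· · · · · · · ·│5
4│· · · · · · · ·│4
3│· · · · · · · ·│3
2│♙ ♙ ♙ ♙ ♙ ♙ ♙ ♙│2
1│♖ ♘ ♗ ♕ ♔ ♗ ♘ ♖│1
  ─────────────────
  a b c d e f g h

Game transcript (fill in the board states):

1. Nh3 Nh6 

  a b c d e f g h
  ─────────────────
8│♜ ♞ ♝ ♛ ♚ ♝ · ♜│8
7│♟ ♟ ♟ ♟ ♟ ♟ ♟ ♟│7
6│· · · · · · · ♞│6
5│· · · · · · · ·│5
4│· · · · · · · ·│4
3│· · · · · · · ♘│3
2│♙ ♙ ♙ ♙ ♙ ♙ ♙ ♙│2
1│♖ ♘ ♗ ♕ ♔ ♗ · ♖│1
  ─────────────────
  a b c d e f g h

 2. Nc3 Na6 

  a b c d e f g h
  ─────────────────
8│♜ · ♝ ♛ ♚ ♝ · ♜│8
7│♟ ♟ ♟ ♟ ♟ ♟ ♟ ♟│7
6│♞ · · · · · · ♞│6
5│· · · · · · · ·│5
4│· · · · · · · ·│4
3│· · ♘ · · · · ♘│3
2│♙ ♙ ♙ ♙ ♙ ♙ ♙ ♙│2
1│♖ · ♗ ♕ ♔ ♗ · ♖│1
  ─────────────────
  a b c d e f g h

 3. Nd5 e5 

  a b c d e f g h
  ─────────────────
8│♜ · ♝ ♛ ♚ ♝ · ♜│8
7│♟ ♟ ♟ ♟ · ♟ ♟ ♟│7
6│♞ · · · · · · ♞│6
5│· · · ♘ ♟ · · ·│5
4│· · · · · · · ·│4
3│· · · · · · · ♘│3
2│♙ ♙ ♙ ♙ ♙ ♙ ♙ ♙│2
1│♖ · ♗ ♕ ♔ ♗ · ♖│1
  ─────────────────
  a b c d e f g h

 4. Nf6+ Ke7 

  a b c d e f g h
  ─────────────────
8│♜ · ♝ ♛ · ♝ · ♜│8
7│♟ ♟ ♟ ♟ ♚ ♟ ♟ ♟│7
6│♞ · · · · ♘ · ♞│6
5│· · · · ♟ · · ·│5
4│· · · · · · · ·│4
3│· · · · · · · ♘│3
2│♙ ♙ ♙ ♙ ♙ ♙ ♙ ♙│2
1│♖ · ♗ ♕ ♔ ♗ · ♖│1
  ─────────────────
  a b c d e f g h

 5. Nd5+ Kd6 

  a b c d e f g h
  ─────────────────
8│♜ · ♝ ♛ · ♝ · ♜│8
7│♟ ♟ ♟ ♟ · ♟ ♟ ♟│7
6│♞ · · ♚ · · · ♞│6
5│· · · ♘ ♟ · · ·│5
4│· · · · · · · ·│4
3│· · · · · · · ♘│3
2│♙ ♙ ♙ ♙ ♙ ♙ ♙ ♙│2
1│♖ · ♗ ♕ ♔ ♗ · ♖│1
  ─────────────────
  a b c d e f g h



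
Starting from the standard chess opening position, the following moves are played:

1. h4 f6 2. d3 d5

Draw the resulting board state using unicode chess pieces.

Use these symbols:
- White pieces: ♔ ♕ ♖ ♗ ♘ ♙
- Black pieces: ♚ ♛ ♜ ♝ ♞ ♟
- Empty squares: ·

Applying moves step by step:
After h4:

♜ ♞ ♝ ♛ ♚ ♝ ♞ ♜
♟ ♟ ♟ ♟ ♟ ♟ ♟ ♟
· · · · · · · ·
· · · · · · · ·
· · · · · · · ♙
· · · · · · · ·
♙ ♙ ♙ ♙ ♙ ♙ ♙ ·
♖ ♘ ♗ ♕ ♔ ♗ ♘ ♖


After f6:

♜ ♞ ♝ ♛ ♚ ♝ ♞ ♜
♟ ♟ ♟ ♟ ♟ · ♟ ♟
· · · · · ♟ · ·
· · · · · · · ·
· · · · · · · ♙
· · · · · · · ·
♙ ♙ ♙ ♙ ♙ ♙ ♙ ·
♖ ♘ ♗ ♕ ♔ ♗ ♘ ♖


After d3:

♜ ♞ ♝ ♛ ♚ ♝ ♞ ♜
♟ ♟ ♟ ♟ ♟ · ♟ ♟
· · · · · ♟ · ·
· · · · · · · ·
· · · · · · · ♙
· · · ♙ · · · ·
♙ ♙ ♙ · ♙ ♙ ♙ ·
♖ ♘ ♗ ♕ ♔ ♗ ♘ ♖


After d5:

♜ ♞ ♝ ♛ ♚ ♝ ♞ ♜
♟ ♟ ♟ · ♟ · ♟ ♟
· · · · · ♟ · ·
· · · ♟ · · · ·
· · · · · · · ♙
· · · ♙ · · · ·
♙ ♙ ♙ · ♙ ♙ ♙ ·
♖ ♘ ♗ ♕ ♔ ♗ ♘ ♖



  a b c d e f g h
  ─────────────────
8│♜ ♞ ♝ ♛ ♚ ♝ ♞ ♜│8
7│♟ ♟ ♟ · ♟ · ♟ ♟│7
6│· · · · · ♟ · ·│6
5│· · · ♟ · · · ·│5
4│· · · · · · · ♙│4
3│· · · ♙ · · · ·│3
2│♙ ♙ ♙ · ♙ ♙ ♙ ·│2
1│♖ ♘ ♗ ♕ ♔ ♗ ♘ ♖│1
  ─────────────────
  a b c d e f g h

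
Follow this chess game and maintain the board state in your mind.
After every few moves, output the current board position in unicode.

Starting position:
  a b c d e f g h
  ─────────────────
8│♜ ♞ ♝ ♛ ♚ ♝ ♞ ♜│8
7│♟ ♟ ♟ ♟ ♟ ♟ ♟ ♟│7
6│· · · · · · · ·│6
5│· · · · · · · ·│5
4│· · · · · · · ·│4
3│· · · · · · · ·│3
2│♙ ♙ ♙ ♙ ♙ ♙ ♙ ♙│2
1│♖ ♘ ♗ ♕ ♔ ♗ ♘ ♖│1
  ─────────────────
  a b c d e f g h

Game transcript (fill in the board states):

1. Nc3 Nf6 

  a b c d e f g h
  ─────────────────
8│♜ ♞ ♝ ♛ ♚ ♝ · ♜│8
7│♟ ♟ ♟ ♟ ♟ ♟ ♟ ♟│7
6│· · · · · ♞ · ·│6
5│· · · · · · · ·│5
4│· · · · · · · ·│4
3│· · ♘ · · · · ·│3
2│♙ ♙ ♙ ♙ ♙ ♙ ♙ ♙│2
1│♖ · ♗ ♕ ♔ ♗ ♘ ♖│1
  ─────────────────
  a b c d e f g h

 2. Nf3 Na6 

  a b c d e f g h
  ─────────────────
8│♜ · ♝ ♛ ♚ ♝ · ♜│8
7│♟ ♟ ♟ ♟ ♟ ♟ ♟ ♟│7
6│♞ · · · · ♞ · ·│6
5│· · · · · · · ·│5
4│· · · · · · · ·│4
3│· · ♘ · · ♘ · ·│3
2│♙ ♙ ♙ ♙ ♙ ♙ ♙ ♙│2
1│♖ · ♗ ♕ ♔ ♗ · ♖│1
  ─────────────────
  a b c d e f g h

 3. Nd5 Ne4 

  a b c d e f g h
  ─────────────────
8│♜ · ♝ ♛ ♚ ♝ · ♜│8
7│♟ ♟ ♟ ♟ ♟ ♟ ♟ ♟│7
6│♞ · · · · · · ·│6
5│· · · ♘ · · · ·│5
4│· · · · ♞ · · ·│4
3│· · · · · ♘ · ·│3
2│♙ ♙ ♙ ♙ ♙ ♙ ♙ ♙│2
1│♖ · ♗ ♕ ♔ ♗ · ♖│1
  ─────────────────
  a b c d e f g h



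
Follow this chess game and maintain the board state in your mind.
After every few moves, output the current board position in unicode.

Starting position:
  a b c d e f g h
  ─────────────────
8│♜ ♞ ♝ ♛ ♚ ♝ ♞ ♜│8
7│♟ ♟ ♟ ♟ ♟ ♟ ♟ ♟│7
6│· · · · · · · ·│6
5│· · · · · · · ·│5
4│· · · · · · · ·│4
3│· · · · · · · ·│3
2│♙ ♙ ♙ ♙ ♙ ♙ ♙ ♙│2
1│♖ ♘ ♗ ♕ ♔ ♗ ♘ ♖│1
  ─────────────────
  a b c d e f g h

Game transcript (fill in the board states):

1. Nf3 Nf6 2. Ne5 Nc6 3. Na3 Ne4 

  a b c d e f g h
  ─────────────────
8│♜ · ♝ ♛ ♚ ♝ · ♜│8
7│♟ ♟ ♟ ♟ ♟ ♟ ♟ ♟│7
6│· · ♞ · · · · ·│6
5│· · · · ♘ · · ·│5
4│· · · · ♞ · · ·│4
3│♘ · · · · · · ·│3
2│♙ ♙ ♙ ♙ ♙ ♙ ♙ ♙│2
1│♖ · ♗ ♕ ♔ ♗ · ♖│1
  ─────────────────
  a b c d e f g h

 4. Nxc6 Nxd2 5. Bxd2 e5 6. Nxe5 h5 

  a b c d e f g h
  ─────────────────
8│♜ · ♝ ♛ ♚ ♝ · ♜│8
7│♟ ♟ ♟ ♟ · ♟ ♟ ·│7
6│· · · · · · · ·│6
5│· · · · ♘ · · ♟│5
4│· · · · · · · ·│4
3│♘ · · · · · · ·│3
2│♙ ♙ ♙ ♗ ♙ ♙ ♙ ♙│2
1│♖ · · ♕ ♔ ♗ · ♖│1
  ─────────────────
  a b c d e f g h

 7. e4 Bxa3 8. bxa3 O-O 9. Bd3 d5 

  a b c d e f g h
  ─────────────────
8│♜ · ♝ ♛ · ♜ ♚ ·│8
7│♟ ♟ ♟ · · ♟ ♟ ·│7
6│· · · · · · · ·│6
5│· · · ♟ ♘ · · ♟│5
4│· · · · ♙ · · ·│4
3│♙ · · ♗ · · · ·│3
2│♙ · ♙ ♗ · ♙ ♙ ♙│2
1│♖ · · ♕ ♔ · · ♖│1
  ─────────────────
  a b c d e f g h

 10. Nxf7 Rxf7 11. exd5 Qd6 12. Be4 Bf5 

  a b c d e f g h
  ─────────────────
8│♜ · · · · · ♚ ·│8
7│♟ ♟ ♟ · · ♜ ♟ ·│7
6│· · · ♛ · · · ·│6
5│· · · ♙ · ♝ · ♟│5
4│· · · · ♗ · · ·│4
3│♙ · · · · · · ·│3
2│♙ · ♙ ♗ · ♙ ♙ ♙│2
1│♖ · · ♕ ♔ · · ♖│1
  ─────────────────
  a b c d e f g h

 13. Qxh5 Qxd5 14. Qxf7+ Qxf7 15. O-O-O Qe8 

  a b c d e f g h
  ─────────────────
8│♜ · · · ♛ · ♚ ·│8
7│♟ ♟ ♟ · · · ♟ ·│7
6│· · · · · · · ·│6
5│· · · · · ♝ · ·│5
4│· · · · ♗ · · ·│4
3│♙ · · · · · · ·│3
2│♙ · ♙ ♗ · ♙ ♙ ♙│2
1│· · ♔ ♖ · · · ♖│1
  ─────────────────
  a b c d e f g h

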